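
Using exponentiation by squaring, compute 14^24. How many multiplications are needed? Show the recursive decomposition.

Computing 14^24 by squaring (build up from 14^1; each line after the first costs one multiplication):

14^1 = 14
14^2 = (14^1)^2 = 14^2 = 196
14^3 = 14 * 14^2 = 14 * 196 = 2744
14^6 = (14^3)^2 = 2744^2 = 7529536
14^12 = (14^6)^2 = 7529536^2 = 56693912375296
14^24 = (14^12)^2 = 56693912375296^2 = 3214199700417740936751087616

Result: 3214199700417740936751087616
Multiplications needed: 5 (5 lines after 14^1)

14^24 = 3214199700417740936751087616. Using exponentiation by squaring, this requires 5 multiplications. The key idea: if the exponent is even, square the half-power; if odd, multiply by the base once.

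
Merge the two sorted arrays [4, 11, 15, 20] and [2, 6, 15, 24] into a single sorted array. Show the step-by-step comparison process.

Merging process:

Compare 4 vs 2: take 2 from right. Merged: [2]
Compare 4 vs 6: take 4 from left. Merged: [2, 4]
Compare 11 vs 6: take 6 from right. Merged: [2, 4, 6]
Compare 11 vs 15: take 11 from left. Merged: [2, 4, 6, 11]
Compare 15 vs 15: take 15 from left. Merged: [2, 4, 6, 11, 15]
Compare 20 vs 15: take 15 from right. Merged: [2, 4, 6, 11, 15, 15]
Compare 20 vs 24: take 20 from left. Merged: [2, 4, 6, 11, 15, 15, 20]
Append remaining from right: [24]. Merged: [2, 4, 6, 11, 15, 15, 20, 24]

Final merged array: [2, 4, 6, 11, 15, 15, 20, 24]
Total comparisons: 7

The merged array is [2, 4, 6, 11, 15, 15, 20, 24], requiring 7 comparisons. The merge step runs in O(n) time where n is the total number of elements.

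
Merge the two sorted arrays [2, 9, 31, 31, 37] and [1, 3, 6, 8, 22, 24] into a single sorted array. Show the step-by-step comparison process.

Merging process:

Compare 2 vs 1: take 1 from right. Merged: [1]
Compare 2 vs 3: take 2 from left. Merged: [1, 2]
Compare 9 vs 3: take 3 from right. Merged: [1, 2, 3]
Compare 9 vs 6: take 6 from right. Merged: [1, 2, 3, 6]
Compare 9 vs 8: take 8 from right. Merged: [1, 2, 3, 6, 8]
Compare 9 vs 22: take 9 from left. Merged: [1, 2, 3, 6, 8, 9]
Compare 31 vs 22: take 22 from right. Merged: [1, 2, 3, 6, 8, 9, 22]
Compare 31 vs 24: take 24 from right. Merged: [1, 2, 3, 6, 8, 9, 22, 24]
Append remaining from left: [31, 31, 37]. Merged: [1, 2, 3, 6, 8, 9, 22, 24, 31, 31, 37]

Final merged array: [1, 2, 3, 6, 8, 9, 22, 24, 31, 31, 37]
Total comparisons: 8

The merged array is [1, 2, 3, 6, 8, 9, 22, 24, 31, 31, 37], requiring 8 comparisons. The merge step runs in O(n) time where n is the total number of elements.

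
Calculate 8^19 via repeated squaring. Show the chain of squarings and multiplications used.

Computing 8^19 by squaring (build up from 8^1; each line after the first costs one multiplication):

8^1 = 8
8^2 = (8^1)^2 = 8^2 = 64
8^4 = (8^2)^2 = 64^2 = 4096
8^8 = (8^4)^2 = 4096^2 = 16777216
8^9 = 8 * 8^8 = 8 * 16777216 = 134217728
8^18 = (8^9)^2 = 134217728^2 = 18014398509481984
8^19 = 8 * 8^18 = 8 * 18014398509481984 = 144115188075855872

Result: 144115188075855872
Multiplications needed: 6 (6 lines after 8^1)

8^19 = 144115188075855872. Using exponentiation by squaring, this requires 6 multiplications. The key idea: if the exponent is even, square the half-power; if odd, multiply by the base once.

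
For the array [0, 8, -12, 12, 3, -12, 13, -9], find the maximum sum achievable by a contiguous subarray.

Using Kadane's algorithm on [0, 8, -12, 12, 3, -12, 13, -9]:

Scanning through the array:
Position 1 (value 8): max_ending_here = 8, max_so_far = 8
Position 2 (value -12): max_ending_here = -4, max_so_far = 8
Position 3 (value 12): max_ending_here = 12, max_so_far = 12
Position 4 (value 3): max_ending_here = 15, max_so_far = 15
Position 5 (value -12): max_ending_here = 3, max_so_far = 15
Position 6 (value 13): max_ending_here = 16, max_so_far = 16
Position 7 (value -9): max_ending_here = 7, max_so_far = 16

Maximum subarray: [12, 3, -12, 13]
Maximum sum: 16

The maximum subarray is [12, 3, -12, 13] with sum 16. This subarray runs from index 3 to index 6.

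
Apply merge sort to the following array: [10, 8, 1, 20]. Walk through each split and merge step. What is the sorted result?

Merge sort trace:

Split: [10, 8, 1, 20] -> [10, 8] and [1, 20]
  Split: [10, 8] -> [10] and [8]
  Merge: [10] + [8] -> [8, 10]
  Split: [1, 20] -> [1] and [20]
  Merge: [1] + [20] -> [1, 20]
Merge: [8, 10] + [1, 20] -> [1, 8, 10, 20]

Final sorted array: [1, 8, 10, 20]

The merge sort proceeds by recursively splitting the array and merging sorted halves.
After all merges, the sorted array is [1, 8, 10, 20].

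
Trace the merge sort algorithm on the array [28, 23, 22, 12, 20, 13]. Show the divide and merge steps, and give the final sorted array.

Merge sort trace:

Split: [28, 23, 22, 12, 20, 13] -> [28, 23, 22] and [12, 20, 13]
  Split: [28, 23, 22] -> [28] and [23, 22]
    Split: [23, 22] -> [23] and [22]
    Merge: [23] + [22] -> [22, 23]
  Merge: [28] + [22, 23] -> [22, 23, 28]
  Split: [12, 20, 13] -> [12] and [20, 13]
    Split: [20, 13] -> [20] and [13]
    Merge: [20] + [13] -> [13, 20]
  Merge: [12] + [13, 20] -> [12, 13, 20]
Merge: [22, 23, 28] + [12, 13, 20] -> [12, 13, 20, 22, 23, 28]

Final sorted array: [12, 13, 20, 22, 23, 28]

The merge sort proceeds by recursively splitting the array and merging sorted halves.
After all merges, the sorted array is [12, 13, 20, 22, 23, 28].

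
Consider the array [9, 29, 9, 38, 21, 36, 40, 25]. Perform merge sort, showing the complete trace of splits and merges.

Merge sort trace:

Split: [9, 29, 9, 38, 21, 36, 40, 25] -> [9, 29, 9, 38] and [21, 36, 40, 25]
  Split: [9, 29, 9, 38] -> [9, 29] and [9, 38]
    Split: [9, 29] -> [9] and [29]
    Merge: [9] + [29] -> [9, 29]
    Split: [9, 38] -> [9] and [38]
    Merge: [9] + [38] -> [9, 38]
  Merge: [9, 29] + [9, 38] -> [9, 9, 29, 38]
  Split: [21, 36, 40, 25] -> [21, 36] and [40, 25]
    Split: [21, 36] -> [21] and [36]
    Merge: [21] + [36] -> [21, 36]
    Split: [40, 25] -> [40] and [25]
    Merge: [40] + [25] -> [25, 40]
  Merge: [21, 36] + [25, 40] -> [21, 25, 36, 40]
Merge: [9, 9, 29, 38] + [21, 25, 36, 40] -> [9, 9, 21, 25, 29, 36, 38, 40]

Final sorted array: [9, 9, 21, 25, 29, 36, 38, 40]

The merge sort proceeds by recursively splitting the array and merging sorted halves.
After all merges, the sorted array is [9, 9, 21, 25, 29, 36, 38, 40].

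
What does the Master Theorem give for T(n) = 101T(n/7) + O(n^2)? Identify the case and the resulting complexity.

Master Theorem for T(n) = 101T(n/7) + O(n^2):

a = 101, b = 7, c = 2
log_b(a) = log_7(101) = 2.3717

Case 1: c = 2 < log_7(101) = 2.3717
T(n) = O(n^(log_7 101))

For T(n) = 101T(n/7) + O(n^2): log_7(101) = 2.3717. This is Case 1 of the Master Theorem (c < log_b(a), work dominated by leaves), giving O(n^(log_7 101)).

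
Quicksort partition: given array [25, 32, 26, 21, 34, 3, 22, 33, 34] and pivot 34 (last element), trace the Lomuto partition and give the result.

Lomuto partition with pivot = 34:

Initial array: [25, 32, 26, 21, 34, 3, 22, 33, 34]

arr[0]=25 <= 34: swap with position 0, array becomes [25, 32, 26, 21, 34, 3, 22, 33, 34]
arr[1]=32 <= 34: swap with position 1, array becomes [25, 32, 26, 21, 34, 3, 22, 33, 34]
arr[2]=26 <= 34: swap with position 2, array becomes [25, 32, 26, 21, 34, 3, 22, 33, 34]
arr[3]=21 <= 34: swap with position 3, array becomes [25, 32, 26, 21, 34, 3, 22, 33, 34]
arr[4]=34 <= 34: swap with position 4, array becomes [25, 32, 26, 21, 34, 3, 22, 33, 34]
arr[5]=3 <= 34: swap with position 5, array becomes [25, 32, 26, 21, 34, 3, 22, 33, 34]
arr[6]=22 <= 34: swap with position 6, array becomes [25, 32, 26, 21, 34, 3, 22, 33, 34]
arr[7]=33 <= 34: swap with position 7, array becomes [25, 32, 26, 21, 34, 3, 22, 33, 34]

Place pivot at position 8: [25, 32, 26, 21, 34, 3, 22, 33, 34]
Pivot position: 8

After partitioning with pivot 34, the array becomes [25, 32, 26, 21, 34, 3, 22, 33, 34]. The pivot is placed at index 8. All elements to the left of the pivot are <= 34, and all elements to the right are > 34.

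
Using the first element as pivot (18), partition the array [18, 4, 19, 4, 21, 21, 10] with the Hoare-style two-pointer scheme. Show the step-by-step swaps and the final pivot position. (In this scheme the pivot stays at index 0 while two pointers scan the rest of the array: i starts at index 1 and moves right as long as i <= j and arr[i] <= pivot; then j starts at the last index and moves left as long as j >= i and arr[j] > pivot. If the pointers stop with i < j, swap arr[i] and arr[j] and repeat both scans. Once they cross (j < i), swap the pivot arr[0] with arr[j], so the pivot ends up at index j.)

Hoare-style two-pointer partition with pivot = 18:

Initial array: [18, 4, 19, 4, 21, 21, 10]

Pointers start at i = 1, j = 6.
i stops at index 2 (arr[2]=19 > 18), j stops at index 6 (arr[6]=10 <= 18): swap arr[2] and arr[6], array becomes [18, 4, 10, 4, 21, 21, 19]
i ends at 4, j ends at 3: the pointers have crossed (j < i), so scanning stops.

Swap pivot arr[0] with arr[3] to place pivot at position 3: [4, 4, 10, 18, 21, 21, 19]
Pivot position: 3

After partitioning with pivot 18, the array becomes [4, 4, 10, 18, 21, 21, 19]. The pivot is placed at index 3. All elements to the left of the pivot are <= 18, and all elements to the right are > 18.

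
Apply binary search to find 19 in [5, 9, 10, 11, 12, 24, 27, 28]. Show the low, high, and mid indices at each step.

Binary search for 19 in [5, 9, 10, 11, 12, 24, 27, 28]:

lo=0, hi=7, mid=3, arr[mid]=11 -> 11 < 19, search right half
lo=4, hi=7, mid=5, arr[mid]=24 -> 24 > 19, search left half
lo=4, hi=4, mid=4, arr[mid]=12 -> 12 < 19, search right half
lo=5 > hi=4, target 19 not found

Binary search determines that 19 is not in the array after 3 comparisons. The search space was exhausted without finding the target.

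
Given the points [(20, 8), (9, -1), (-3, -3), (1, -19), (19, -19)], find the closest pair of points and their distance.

Computing all pairwise distances among 5 points:

d((20, 8), (9, -1)) = 14.2127
d((20, 8), (-3, -3)) = 25.4951
d((20, 8), (1, -19)) = 33.0151
d((20, 8), (19, -19)) = 27.0185
d((9, -1), (-3, -3)) = 12.1655 <-- minimum
d((9, -1), (1, -19)) = 19.6977
d((9, -1), (19, -19)) = 20.5913
d((-3, -3), (1, -19)) = 16.4924
d((-3, -3), (19, -19)) = 27.2029
d((1, -19), (19, -19)) = 18.0

Closest pair: (9, -1) and (-3, -3) with distance 12.1655

The closest pair is (9, -1) and (-3, -3) with Euclidean distance 12.1655. For 5 points, brute-force pairwise comparison is shown above. For large n, the divide-and-conquer algorithm (sort by x, recurse on halves, check the dividing strip) achieves O(n log n).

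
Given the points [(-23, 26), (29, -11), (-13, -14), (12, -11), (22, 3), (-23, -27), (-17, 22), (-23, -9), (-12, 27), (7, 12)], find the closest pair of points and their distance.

Computing all pairwise distances among 10 points:

d((-23, 26), (29, -11)) = 63.8201
d((-23, 26), (-13, -14)) = 41.2311
d((-23, 26), (12, -11)) = 50.9313
d((-23, 26), (22, 3)) = 50.5371
d((-23, 26), (-23, -27)) = 53.0
d((-23, 26), (-17, 22)) = 7.2111
d((-23, 26), (-23, -9)) = 35.0
d((-23, 26), (-12, 27)) = 11.0454
d((-23, 26), (7, 12)) = 33.1059
d((29, -11), (-13, -14)) = 42.107
d((29, -11), (12, -11)) = 17.0
d((29, -11), (22, 3)) = 15.6525
d((29, -11), (-23, -27)) = 54.4059
d((29, -11), (-17, 22)) = 56.6127
d((29, -11), (-23, -9)) = 52.0384
d((29, -11), (-12, 27)) = 55.9017
d((29, -11), (7, 12)) = 31.8277
d((-13, -14), (12, -11)) = 25.1794
d((-13, -14), (22, 3)) = 38.9102
d((-13, -14), (-23, -27)) = 16.4012
d((-13, -14), (-17, 22)) = 36.2215
d((-13, -14), (-23, -9)) = 11.1803
d((-13, -14), (-12, 27)) = 41.0122
d((-13, -14), (7, 12)) = 32.8024
d((12, -11), (22, 3)) = 17.2047
d((12, -11), (-23, -27)) = 38.4838
d((12, -11), (-17, 22)) = 43.9318
d((12, -11), (-23, -9)) = 35.0571
d((12, -11), (-12, 27)) = 44.9444
d((12, -11), (7, 12)) = 23.5372
d((22, 3), (-23, -27)) = 54.0833
d((22, 3), (-17, 22)) = 43.382
d((22, 3), (-23, -9)) = 46.5725
d((22, 3), (-12, 27)) = 41.6173
d((22, 3), (7, 12)) = 17.4929
d((-23, -27), (-17, 22)) = 49.366
d((-23, -27), (-23, -9)) = 18.0
d((-23, -27), (-12, 27)) = 55.109
d((-23, -27), (7, 12)) = 49.2037
d((-17, 22), (-23, -9)) = 31.5753
d((-17, 22), (-12, 27)) = 7.0711 <-- minimum
d((-17, 22), (7, 12)) = 26.0
d((-23, -9), (-12, 27)) = 37.6431
d((-23, -9), (7, 12)) = 36.6197
d((-12, 27), (7, 12)) = 24.2074

Closest pair: (-17, 22) and (-12, 27) with distance 7.0711

The closest pair is (-17, 22) and (-12, 27) with Euclidean distance 7.0711. For 10 points, brute-force pairwise comparison is shown above. For large n, the divide-and-conquer algorithm (sort by x, recurse on halves, check the dividing strip) achieves O(n log n).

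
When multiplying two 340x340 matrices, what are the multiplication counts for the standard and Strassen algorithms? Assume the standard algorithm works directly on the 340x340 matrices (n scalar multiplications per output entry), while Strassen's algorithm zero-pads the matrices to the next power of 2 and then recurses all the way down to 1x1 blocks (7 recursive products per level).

Matrix multiplication for 340x340 matrices:

Strassen's algorithm requires power-of-2 dimensions. Pad 340x340 to 512x512 (next power of 2).

Standard algorithm: 340^3 = 39304000 multiplications
Strassen's algorithm: 7^(log2(512)) = 7^9 = 40353607 multiplications
Difference: 39304000 - 40353607 = -1049607 (Strassen uses MORE here due to padding overhead — for small or just-over-power-of-2 n, padding can outweigh the per-level savings)

Standard: 39304000 multiplications (340^3). Strassen: 40353607 multiplications (7^9, after padding to 512x512). Strassen reduces 8 recursive multiplications to 7 at each level.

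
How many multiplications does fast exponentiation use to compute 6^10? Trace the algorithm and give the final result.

Computing 6^10 by squaring (build up from 6^1; each line after the first costs one multiplication):

6^1 = 6
6^2 = (6^1)^2 = 6^2 = 36
6^4 = (6^2)^2 = 36^2 = 1296
6^5 = 6 * 6^4 = 6 * 1296 = 7776
6^10 = (6^5)^2 = 7776^2 = 60466176

Result: 60466176
Multiplications needed: 4 (4 lines after 6^1)

6^10 = 60466176. Using exponentiation by squaring, this requires 4 multiplications. The key idea: if the exponent is even, square the half-power; if odd, multiply by the base once.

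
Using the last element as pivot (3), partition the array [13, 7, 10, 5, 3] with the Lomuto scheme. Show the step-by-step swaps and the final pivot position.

Lomuto partition with pivot = 3:

Initial array: [13, 7, 10, 5, 3]

arr[0]=13 > 3: no swap
arr[1]=7 > 3: no swap
arr[2]=10 > 3: no swap
arr[3]=5 > 3: no swap

Place pivot at position 0: [3, 7, 10, 5, 13]
Pivot position: 0

After partitioning with pivot 3, the array becomes [3, 7, 10, 5, 13]. The pivot is placed at index 0. All elements to the left of the pivot are <= 3, and all elements to the right are > 3.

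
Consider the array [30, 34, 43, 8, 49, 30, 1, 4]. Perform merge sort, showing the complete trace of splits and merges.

Merge sort trace:

Split: [30, 34, 43, 8, 49, 30, 1, 4] -> [30, 34, 43, 8] and [49, 30, 1, 4]
  Split: [30, 34, 43, 8] -> [30, 34] and [43, 8]
    Split: [30, 34] -> [30] and [34]
    Merge: [30] + [34] -> [30, 34]
    Split: [43, 8] -> [43] and [8]
    Merge: [43] + [8] -> [8, 43]
  Merge: [30, 34] + [8, 43] -> [8, 30, 34, 43]
  Split: [49, 30, 1, 4] -> [49, 30] and [1, 4]
    Split: [49, 30] -> [49] and [30]
    Merge: [49] + [30] -> [30, 49]
    Split: [1, 4] -> [1] and [4]
    Merge: [1] + [4] -> [1, 4]
  Merge: [30, 49] + [1, 4] -> [1, 4, 30, 49]
Merge: [8, 30, 34, 43] + [1, 4, 30, 49] -> [1, 4, 8, 30, 30, 34, 43, 49]

Final sorted array: [1, 4, 8, 30, 30, 34, 43, 49]

The merge sort proceeds by recursively splitting the array and merging sorted halves.
After all merges, the sorted array is [1, 4, 8, 30, 30, 34, 43, 49].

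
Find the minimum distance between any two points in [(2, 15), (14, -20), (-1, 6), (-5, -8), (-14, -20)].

Computing all pairwise distances among 5 points:

d((2, 15), (14, -20)) = 37.0
d((2, 15), (-1, 6)) = 9.4868 <-- minimum
d((2, 15), (-5, -8)) = 24.0416
d((2, 15), (-14, -20)) = 38.4838
d((14, -20), (-1, 6)) = 30.0167
d((14, -20), (-5, -8)) = 22.4722
d((14, -20), (-14, -20)) = 28.0
d((-1, 6), (-5, -8)) = 14.5602
d((-1, 6), (-14, -20)) = 29.0689
d((-5, -8), (-14, -20)) = 15.0

Closest pair: (2, 15) and (-1, 6) with distance 9.4868

The closest pair is (2, 15) and (-1, 6) with Euclidean distance 9.4868. For 5 points, brute-force pairwise comparison is shown above. For large n, the divide-and-conquer algorithm (sort by x, recurse on halves, check the dividing strip) achieves O(n log n).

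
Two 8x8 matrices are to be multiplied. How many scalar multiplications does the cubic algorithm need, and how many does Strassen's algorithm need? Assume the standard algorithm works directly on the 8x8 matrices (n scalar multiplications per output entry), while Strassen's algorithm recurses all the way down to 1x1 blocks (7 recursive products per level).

Matrix multiplication for 8x8 matrices:

Standard algorithm: 8^3 = 512 multiplications
Strassen's algorithm: 7^(log2(8)) = 7^3 = 343 multiplications
Savings: 512 - 343 = 169 multiplications

Standard: 512 multiplications (8^3). Strassen: 343 multiplications (7^3). Strassen reduces 8 recursive multiplications to 7 at each level.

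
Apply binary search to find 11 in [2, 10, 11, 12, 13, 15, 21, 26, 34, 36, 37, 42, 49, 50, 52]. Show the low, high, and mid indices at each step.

Binary search for 11 in [2, 10, 11, 12, 13, 15, 21, 26, 34, 36, 37, 42, 49, 50, 52]:

lo=0, hi=14, mid=7, arr[mid]=26 -> 26 > 11, search left half
lo=0, hi=6, mid=3, arr[mid]=12 -> 12 > 11, search left half
lo=0, hi=2, mid=1, arr[mid]=10 -> 10 < 11, search right half
lo=2, hi=2, mid=2, arr[mid]=11 -> Found target at index 2!

Binary search finds 11 at index 2 after 4 comparisons. The search repeatedly halves the search space by comparing with the middle element.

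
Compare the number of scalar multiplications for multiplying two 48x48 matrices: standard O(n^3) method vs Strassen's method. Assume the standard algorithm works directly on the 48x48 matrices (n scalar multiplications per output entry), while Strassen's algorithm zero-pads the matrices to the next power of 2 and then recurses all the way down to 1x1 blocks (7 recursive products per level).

Matrix multiplication for 48x48 matrices:

Strassen's algorithm requires power-of-2 dimensions. Pad 48x48 to 64x64 (next power of 2).

Standard algorithm: 48^3 = 110592 multiplications
Strassen's algorithm: 7^(log2(64)) = 7^6 = 117649 multiplications
Difference: 110592 - 117649 = -7057 (Strassen uses MORE here due to padding overhead — for small or just-over-power-of-2 n, padding can outweigh the per-level savings)

Standard: 110592 multiplications (48^3). Strassen: 117649 multiplications (7^6, after padding to 64x64). Strassen reduces 8 recursive multiplications to 7 at each level.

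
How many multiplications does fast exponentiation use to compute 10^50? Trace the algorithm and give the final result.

Computing 10^50 by squaring (build up from 10^1; each line after the first costs one multiplication):

10^1 = 10
10^2 = (10^1)^2 = 10^2 = 100
10^3 = 10 * 10^2 = 10 * 100 = 1000
10^6 = (10^3)^2 = 1000^2 = 1000000
10^12 = (10^6)^2 = 1000000^2 = 1000000000000
10^24 = (10^12)^2 = 1000000000000^2 = 1000000000000000000000000
10^25 = 10 * 10^24 = 10 * 1000000000000000000000000 = 10000000000000000000000000
10^50 = (10^25)^2 = 10000000000000000000000000^2 = 100000000000000000000000000000000000000000000000000

Result: 100000000000000000000000000000000000000000000000000
Multiplications needed: 7 (7 lines after 10^1)

10^50 = 100000000000000000000000000000000000000000000000000. Using exponentiation by squaring, this requires 7 multiplications. The key idea: if the exponent is even, square the half-power; if odd, multiply by the base once.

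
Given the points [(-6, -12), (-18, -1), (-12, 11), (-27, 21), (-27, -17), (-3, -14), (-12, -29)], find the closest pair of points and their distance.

Computing all pairwise distances among 7 points:

d((-6, -12), (-18, -1)) = 16.2788
d((-6, -12), (-12, 11)) = 23.7697
d((-6, -12), (-27, 21)) = 39.1152
d((-6, -12), (-27, -17)) = 21.587
d((-6, -12), (-3, -14)) = 3.6056 <-- minimum
d((-6, -12), (-12, -29)) = 18.0278
d((-18, -1), (-12, 11)) = 13.4164
d((-18, -1), (-27, 21)) = 23.7697
d((-18, -1), (-27, -17)) = 18.3576
d((-18, -1), (-3, -14)) = 19.8494
d((-18, -1), (-12, -29)) = 28.6356
d((-12, 11), (-27, 21)) = 18.0278
d((-12, 11), (-27, -17)) = 31.7648
d((-12, 11), (-3, -14)) = 26.5707
d((-12, 11), (-12, -29)) = 40.0
d((-27, 21), (-27, -17)) = 38.0
d((-27, 21), (-3, -14)) = 42.4382
d((-27, 21), (-12, -29)) = 52.2015
d((-27, -17), (-3, -14)) = 24.1868
d((-27, -17), (-12, -29)) = 19.2094
d((-3, -14), (-12, -29)) = 17.4929

Closest pair: (-6, -12) and (-3, -14) with distance 3.6056

The closest pair is (-6, -12) and (-3, -14) with Euclidean distance 3.6056. For 7 points, brute-force pairwise comparison is shown above. For large n, the divide-and-conquer algorithm (sort by x, recurse on halves, check the dividing strip) achieves O(n log n).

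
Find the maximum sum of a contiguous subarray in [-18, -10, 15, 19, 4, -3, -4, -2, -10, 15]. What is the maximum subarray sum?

Using Kadane's algorithm on [-18, -10, 15, 19, 4, -3, -4, -2, -10, 15]:

Scanning through the array:
Position 1 (value -10): max_ending_here = -10, max_so_far = -10
Position 2 (value 15): max_ending_here = 15, max_so_far = 15
Position 3 (value 19): max_ending_here = 34, max_so_far = 34
Position 4 (value 4): max_ending_here = 38, max_so_far = 38
Position 5 (value -3): max_ending_here = 35, max_so_far = 38
Position 6 (value -4): max_ending_here = 31, max_so_far = 38
Position 7 (value -2): max_ending_here = 29, max_so_far = 38
Position 8 (value -10): max_ending_here = 19, max_so_far = 38
Position 9 (value 15): max_ending_here = 34, max_so_far = 38

Maximum subarray: [15, 19, 4]
Maximum sum: 38

The maximum subarray is [15, 19, 4] with sum 38. This subarray runs from index 2 to index 4.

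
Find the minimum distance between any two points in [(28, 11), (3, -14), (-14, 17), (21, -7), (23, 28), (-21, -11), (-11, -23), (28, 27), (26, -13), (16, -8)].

Computing all pairwise distances among 10 points:

d((28, 11), (3, -14)) = 35.3553
d((28, 11), (-14, 17)) = 42.4264
d((28, 11), (21, -7)) = 19.3132
d((28, 11), (23, 28)) = 17.72
d((28, 11), (-21, -11)) = 53.7122
d((28, 11), (-11, -23)) = 51.7397
d((28, 11), (28, 27)) = 16.0
d((28, 11), (26, -13)) = 24.0832
d((28, 11), (16, -8)) = 22.4722
d((3, -14), (-14, 17)) = 35.3553
d((3, -14), (21, -7)) = 19.3132
d((3, -14), (23, 28)) = 46.5188
d((3, -14), (-21, -11)) = 24.1868
d((3, -14), (-11, -23)) = 16.6433
d((3, -14), (28, 27)) = 48.0208
d((3, -14), (26, -13)) = 23.0217
d((3, -14), (16, -8)) = 14.3178
d((-14, 17), (21, -7)) = 42.4382
d((-14, 17), (23, 28)) = 38.6005
d((-14, 17), (-21, -11)) = 28.8617
d((-14, 17), (-11, -23)) = 40.1123
d((-14, 17), (28, 27)) = 43.1741
d((-14, 17), (26, -13)) = 50.0
d((-14, 17), (16, -8)) = 39.0512
d((21, -7), (23, 28)) = 35.0571
d((21, -7), (-21, -11)) = 42.19
d((21, -7), (-11, -23)) = 35.7771
d((21, -7), (28, 27)) = 34.7131
d((21, -7), (26, -13)) = 7.8102
d((21, -7), (16, -8)) = 5.099 <-- minimum
d((23, 28), (-21, -11)) = 58.7963
d((23, 28), (-11, -23)) = 61.2944
d((23, 28), (28, 27)) = 5.099 <-- minimum
d((23, 28), (26, -13)) = 41.1096
d((23, 28), (16, -8)) = 36.6742
d((-21, -11), (-11, -23)) = 15.6205
d((-21, -11), (28, 27)) = 62.0081
d((-21, -11), (26, -13)) = 47.0425
d((-21, -11), (16, -8)) = 37.1214
d((-11, -23), (28, 27)) = 63.4114
d((-11, -23), (26, -13)) = 38.3275
d((-11, -23), (16, -8)) = 30.8869
d((28, 27), (26, -13)) = 40.05
d((28, 27), (16, -8)) = 37.0
d((26, -13), (16, -8)) = 11.1803

Minimum distance: 5.099 (tie among 2 pairs: (21, -7) and (16, -8); (23, 28) and (28, 27))

The minimum Euclidean distance is 5.099. There is a tie: 2 pairs achieve this minimum — (21, -7) and (16, -8); (23, 28) and (28, 27). Any of these is a valid closest pair. For 10 points, brute-force pairwise comparison is shown above. For large n, the divide-and-conquer algorithm (sort by x, recurse on halves, check the dividing strip) achieves O(n log n).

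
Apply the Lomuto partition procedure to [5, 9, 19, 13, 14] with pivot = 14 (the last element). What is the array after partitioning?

Lomuto partition with pivot = 14:

Initial array: [5, 9, 19, 13, 14]

arr[0]=5 <= 14: swap with position 0, array becomes [5, 9, 19, 13, 14]
arr[1]=9 <= 14: swap with position 1, array becomes [5, 9, 19, 13, 14]
arr[2]=19 > 14: no swap
arr[3]=13 <= 14: swap with position 2, array becomes [5, 9, 13, 19, 14]

Place pivot at position 3: [5, 9, 13, 14, 19]
Pivot position: 3

After partitioning with pivot 14, the array becomes [5, 9, 13, 14, 19]. The pivot is placed at index 3. All elements to the left of the pivot are <= 14, and all elements to the right are > 14.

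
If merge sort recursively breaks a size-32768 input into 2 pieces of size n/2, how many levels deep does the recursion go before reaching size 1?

For divide and conquer with division factor 2:

Problem sizes at each level:
Level 0: 32768
Level 1: 16384
Level 2: 8192
Level 3: 4096
Level 4: 2048
Level 5: 1024
Level 6: 512
Level 7: 256
Level 8: 128
Level 9: 64
Level 10: 32
Level 11: 16
Level 12: 8
Level 13: 4
Level 14: 2
Level 15: 1

The root is level 0 and the size-1 base case is level 15 (the tree spans levels 0 through 15, i.e. 16 levels counting the root), so the depth is the number of divisions: log_2(32768) = 15

The recursion tree depth is log_2(32768) = 15. At each level, the problem size is divided by 2, so it takes 15 divisions to reduce to a base case of size 1. The algorithm makes 2 recursive calls at each level.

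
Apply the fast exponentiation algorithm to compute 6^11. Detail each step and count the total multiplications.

Computing 6^11 by squaring (build up from 6^1; each line after the first costs one multiplication):

6^1 = 6
6^2 = (6^1)^2 = 6^2 = 36
6^4 = (6^2)^2 = 36^2 = 1296
6^5 = 6 * 6^4 = 6 * 1296 = 7776
6^10 = (6^5)^2 = 7776^2 = 60466176
6^11 = 6 * 6^10 = 6 * 60466176 = 362797056

Result: 362797056
Multiplications needed: 5 (5 lines after 6^1)

6^11 = 362797056. Using exponentiation by squaring, this requires 5 multiplications. The key idea: if the exponent is even, square the half-power; if odd, multiply by the base once.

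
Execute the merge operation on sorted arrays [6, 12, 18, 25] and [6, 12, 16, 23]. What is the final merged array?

Merging process:

Compare 6 vs 6: take 6 from left. Merged: [6]
Compare 12 vs 6: take 6 from right. Merged: [6, 6]
Compare 12 vs 12: take 12 from left. Merged: [6, 6, 12]
Compare 18 vs 12: take 12 from right. Merged: [6, 6, 12, 12]
Compare 18 vs 16: take 16 from right. Merged: [6, 6, 12, 12, 16]
Compare 18 vs 23: take 18 from left. Merged: [6, 6, 12, 12, 16, 18]
Compare 25 vs 23: take 23 from right. Merged: [6, 6, 12, 12, 16, 18, 23]
Append remaining from left: [25]. Merged: [6, 6, 12, 12, 16, 18, 23, 25]

Final merged array: [6, 6, 12, 12, 16, 18, 23, 25]
Total comparisons: 7

The merged array is [6, 6, 12, 12, 16, 18, 23, 25], requiring 7 comparisons. The merge step runs in O(n) time where n is the total number of elements.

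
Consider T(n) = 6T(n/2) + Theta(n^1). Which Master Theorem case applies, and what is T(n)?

Master Theorem for T(n) = 6T(n/2) + O(n^1):

a = 6, b = 2, c = 1
log_b(a) = log_2(6) = 2.5850

Case 1: c = 1 < log_2(6) = 2.5850
T(n) = O(n^(log_2 6))

For T(n) = 6T(n/2) + O(n^1): log_2(6) = 2.5850. This is Case 1 of the Master Theorem (c < log_b(a), work dominated by leaves), giving O(n^(log_2 6)).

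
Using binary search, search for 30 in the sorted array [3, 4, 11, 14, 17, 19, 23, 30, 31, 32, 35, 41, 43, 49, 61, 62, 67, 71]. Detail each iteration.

Binary search for 30 in [3, 4, 11, 14, 17, 19, 23, 30, 31, 32, 35, 41, 43, 49, 61, 62, 67, 71]:

lo=0, hi=17, mid=8, arr[mid]=31 -> 31 > 30, search left half
lo=0, hi=7, mid=3, arr[mid]=14 -> 14 < 30, search right half
lo=4, hi=7, mid=5, arr[mid]=19 -> 19 < 30, search right half
lo=6, hi=7, mid=6, arr[mid]=23 -> 23 < 30, search right half
lo=7, hi=7, mid=7, arr[mid]=30 -> Found target at index 7!

Binary search finds 30 at index 7 after 5 comparisons. The search repeatedly halves the search space by comparing with the middle element.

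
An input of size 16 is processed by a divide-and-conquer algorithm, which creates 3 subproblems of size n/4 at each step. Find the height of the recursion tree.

For divide and conquer with division factor 4:

Problem sizes at each level:
Level 0: 16
Level 1: 4
Level 2: 1

The root is level 0 and the size-1 base case is level 2 (the tree spans levels 0 through 2, i.e. 3 levels counting the root), so the depth is the number of divisions: log_4(16) = 2

The recursion tree depth is log_4(16) = 2. At each level, the problem size is divided by 4, so it takes 2 divisions to reduce to a base case of size 1. The algorithm makes 3 recursive calls at each level.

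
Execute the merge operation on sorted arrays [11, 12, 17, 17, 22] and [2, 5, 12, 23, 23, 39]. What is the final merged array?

Merging process:

Compare 11 vs 2: take 2 from right. Merged: [2]
Compare 11 vs 5: take 5 from right. Merged: [2, 5]
Compare 11 vs 12: take 11 from left. Merged: [2, 5, 11]
Compare 12 vs 12: take 12 from left. Merged: [2, 5, 11, 12]
Compare 17 vs 12: take 12 from right. Merged: [2, 5, 11, 12, 12]
Compare 17 vs 23: take 17 from left. Merged: [2, 5, 11, 12, 12, 17]
Compare 17 vs 23: take 17 from left. Merged: [2, 5, 11, 12, 12, 17, 17]
Compare 22 vs 23: take 22 from left. Merged: [2, 5, 11, 12, 12, 17, 17, 22]
Append remaining from right: [23, 23, 39]. Merged: [2, 5, 11, 12, 12, 17, 17, 22, 23, 23, 39]

Final merged array: [2, 5, 11, 12, 12, 17, 17, 22, 23, 23, 39]
Total comparisons: 8

The merged array is [2, 5, 11, 12, 12, 17, 17, 22, 23, 23, 39], requiring 8 comparisons. The merge step runs in O(n) time where n is the total number of elements.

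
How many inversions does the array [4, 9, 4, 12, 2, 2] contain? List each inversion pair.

Finding inversions in [4, 9, 4, 12, 2, 2]:

(0, 4): arr[0]=4 > arr[4]=2
(0, 5): arr[0]=4 > arr[5]=2
(1, 2): arr[1]=9 > arr[2]=4
(1, 4): arr[1]=9 > arr[4]=2
(1, 5): arr[1]=9 > arr[5]=2
(2, 4): arr[2]=4 > arr[4]=2
(2, 5): arr[2]=4 > arr[5]=2
(3, 4): arr[3]=12 > arr[4]=2
(3, 5): arr[3]=12 > arr[5]=2

Total inversions: 9

The array has 9 inversion(s): (0,4), (0,5), (1,2), (1,4), (1,5), (2,4), (2,5), (3,4), (3,5). Each pair (i,j) satisfies i < j and arr[i] > arr[j].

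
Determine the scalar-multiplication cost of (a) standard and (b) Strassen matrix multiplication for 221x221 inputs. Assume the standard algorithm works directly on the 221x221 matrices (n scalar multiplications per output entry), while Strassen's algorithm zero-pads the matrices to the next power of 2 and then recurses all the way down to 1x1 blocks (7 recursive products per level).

Matrix multiplication for 221x221 matrices:

Strassen's algorithm requires power-of-2 dimensions. Pad 221x221 to 256x256 (next power of 2).

Standard algorithm: 221^3 = 10793861 multiplications
Strassen's algorithm: 7^(log2(256)) = 7^8 = 5764801 multiplications
Savings: 10793861 - 5764801 = 5029060 multiplications

Standard: 10793861 multiplications (221^3). Strassen: 5764801 multiplications (7^8, after padding to 256x256). Strassen reduces 8 recursive multiplications to 7 at each level.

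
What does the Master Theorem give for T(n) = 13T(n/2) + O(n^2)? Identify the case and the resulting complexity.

Master Theorem for T(n) = 13T(n/2) + O(n^2):

a = 13, b = 2, c = 2
log_b(a) = log_2(13) = 3.7004

Case 1: c = 2 < log_2(13) = 3.7004
T(n) = O(n^(log_2 13))

For T(n) = 13T(n/2) + O(n^2): log_2(13) = 3.7004. This is Case 1 of the Master Theorem (c < log_b(a), work dominated by leaves), giving O(n^(log_2 13)).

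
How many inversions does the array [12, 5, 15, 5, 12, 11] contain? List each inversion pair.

Finding inversions in [12, 5, 15, 5, 12, 11]:

(0, 1): arr[0]=12 > arr[1]=5
(0, 3): arr[0]=12 > arr[3]=5
(0, 5): arr[0]=12 > arr[5]=11
(2, 3): arr[2]=15 > arr[3]=5
(2, 4): arr[2]=15 > arr[4]=12
(2, 5): arr[2]=15 > arr[5]=11
(4, 5): arr[4]=12 > arr[5]=11

Total inversions: 7

The array has 7 inversion(s): (0,1), (0,3), (0,5), (2,3), (2,4), (2,5), (4,5). Each pair (i,j) satisfies i < j and arr[i] > arr[j].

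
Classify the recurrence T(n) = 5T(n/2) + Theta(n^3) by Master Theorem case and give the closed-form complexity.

Master Theorem for T(n) = 5T(n/2) + O(n^3):

a = 5, b = 2, c = 3
log_b(a) = log_2(5) = 2.3219

Case 3: c = 3 > log_2(5) = 2.3219
T(n) = O(n^3) = O(n^3)

For T(n) = 5T(n/2) + O(n^3): log_2(5) = 2.3219. This is Case 3 of the Master Theorem (c > log_b(a), work dominated by root), giving O(n^3).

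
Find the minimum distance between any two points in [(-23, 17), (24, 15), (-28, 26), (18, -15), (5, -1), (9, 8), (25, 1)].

Computing all pairwise distances among 7 points:

d((-23, 17), (24, 15)) = 47.0425
d((-23, 17), (-28, 26)) = 10.2956
d((-23, 17), (18, -15)) = 52.0096
d((-23, 17), (5, -1)) = 33.2866
d((-23, 17), (9, 8)) = 33.2415
d((-23, 17), (25, 1)) = 50.5964
d((24, 15), (-28, 26)) = 53.1507
d((24, 15), (18, -15)) = 30.5941
d((24, 15), (5, -1)) = 24.8395
d((24, 15), (9, 8)) = 16.5529
d((24, 15), (25, 1)) = 14.0357
d((-28, 26), (18, -15)) = 61.6198
d((-28, 26), (5, -1)) = 42.638
d((-28, 26), (9, 8)) = 41.1461
d((-28, 26), (25, 1)) = 58.6003
d((18, -15), (5, -1)) = 19.105
d((18, -15), (9, 8)) = 24.6982
d((18, -15), (25, 1)) = 17.4642
d((5, -1), (9, 8)) = 9.8489 <-- minimum
d((5, -1), (25, 1)) = 20.0998
d((9, 8), (25, 1)) = 17.4642

Closest pair: (5, -1) and (9, 8) with distance 9.8489

The closest pair is (5, -1) and (9, 8) with Euclidean distance 9.8489. For 7 points, brute-force pairwise comparison is shown above. For large n, the divide-and-conquer algorithm (sort by x, recurse on halves, check the dividing strip) achieves O(n log n).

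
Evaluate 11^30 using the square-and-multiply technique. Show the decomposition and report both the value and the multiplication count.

Computing 11^30 by squaring (build up from 11^1; each line after the first costs one multiplication):

11^1 = 11
11^2 = (11^1)^2 = 11^2 = 121
11^3 = 11 * 11^2 = 11 * 121 = 1331
11^6 = (11^3)^2 = 1331^2 = 1771561
11^7 = 11 * 11^6 = 11 * 1771561 = 19487171
11^14 = (11^7)^2 = 19487171^2 = 379749833583241
11^15 = 11 * 11^14 = 11 * 379749833583241 = 4177248169415651
11^30 = (11^15)^2 = 4177248169415651^2 = 17449402268886407318558803753801

Result: 17449402268886407318558803753801
Multiplications needed: 7 (7 lines after 11^1)

11^30 = 17449402268886407318558803753801. Using exponentiation by squaring, this requires 7 multiplications. The key idea: if the exponent is even, square the half-power; if odd, multiply by the base once.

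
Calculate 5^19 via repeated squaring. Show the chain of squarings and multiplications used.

Computing 5^19 by squaring (build up from 5^1; each line after the first costs one multiplication):

5^1 = 5
5^2 = (5^1)^2 = 5^2 = 25
5^4 = (5^2)^2 = 25^2 = 625
5^8 = (5^4)^2 = 625^2 = 390625
5^9 = 5 * 5^8 = 5 * 390625 = 1953125
5^18 = (5^9)^2 = 1953125^2 = 3814697265625
5^19 = 5 * 5^18 = 5 * 3814697265625 = 19073486328125

Result: 19073486328125
Multiplications needed: 6 (6 lines after 5^1)

5^19 = 19073486328125. Using exponentiation by squaring, this requires 6 multiplications. The key idea: if the exponent is even, square the half-power; if odd, multiply by the base once.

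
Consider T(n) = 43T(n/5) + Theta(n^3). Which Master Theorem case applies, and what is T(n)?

Master Theorem for T(n) = 43T(n/5) + O(n^3):

a = 43, b = 5, c = 3
log_b(a) = log_5(43) = 2.3370

Case 3: c = 3 > log_5(43) = 2.3370
T(n) = O(n^3) = O(n^3)

For T(n) = 43T(n/5) + O(n^3): log_5(43) = 2.3370. This is Case 3 of the Master Theorem (c > log_b(a), work dominated by root), giving O(n^3).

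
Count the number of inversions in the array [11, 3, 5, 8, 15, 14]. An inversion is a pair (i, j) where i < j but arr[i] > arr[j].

Finding inversions in [11, 3, 5, 8, 15, 14]:

(0, 1): arr[0]=11 > arr[1]=3
(0, 2): arr[0]=11 > arr[2]=5
(0, 3): arr[0]=11 > arr[3]=8
(4, 5): arr[4]=15 > arr[5]=14

Total inversions: 4

The array has 4 inversion(s): (0,1), (0,2), (0,3), (4,5). Each pair (i,j) satisfies i < j and arr[i] > arr[j].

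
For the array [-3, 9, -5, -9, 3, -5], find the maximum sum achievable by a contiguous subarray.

Using Kadane's algorithm on [-3, 9, -5, -9, 3, -5]:

Scanning through the array:
Position 1 (value 9): max_ending_here = 9, max_so_far = 9
Position 2 (value -5): max_ending_here = 4, max_so_far = 9
Position 3 (value -9): max_ending_here = -5, max_so_far = 9
Position 4 (value 3): max_ending_here = 3, max_so_far = 9
Position 5 (value -5): max_ending_here = -2, max_so_far = 9

Maximum subarray: [9]
Maximum sum: 9

The maximum subarray is [9] with sum 9. This subarray runs from index 1 to index 1.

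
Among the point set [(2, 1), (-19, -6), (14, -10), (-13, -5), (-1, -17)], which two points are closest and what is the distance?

Computing all pairwise distances among 5 points:

d((2, 1), (-19, -6)) = 22.1359
d((2, 1), (14, -10)) = 16.2788
d((2, 1), (-13, -5)) = 16.1555
d((2, 1), (-1, -17)) = 18.2483
d((-19, -6), (14, -10)) = 33.2415
d((-19, -6), (-13, -5)) = 6.0828 <-- minimum
d((-19, -6), (-1, -17)) = 21.095
d((14, -10), (-13, -5)) = 27.4591
d((14, -10), (-1, -17)) = 16.5529
d((-13, -5), (-1, -17)) = 16.9706

Closest pair: (-19, -6) and (-13, -5) with distance 6.0828

The closest pair is (-19, -6) and (-13, -5) with Euclidean distance 6.0828. For 5 points, brute-force pairwise comparison is shown above. For large n, the divide-and-conquer algorithm (sort by x, recurse on halves, check the dividing strip) achieves O(n log n).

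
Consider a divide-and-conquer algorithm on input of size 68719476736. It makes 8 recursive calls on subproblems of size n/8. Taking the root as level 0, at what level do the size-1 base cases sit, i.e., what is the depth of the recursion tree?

For divide and conquer with division factor 8:

Problem sizes at each level:
Level 0: 68719476736
Level 1: 8589934592
Level 2: 1073741824
Level 3: 134217728
Level 4: 16777216
Level 5: 2097152
Level 6: 262144
Level 7: 32768
Level 8: 4096
Level 9: 512
Level 10: 64
Level 11: 8
Level 12: 1

The root is level 0 and the size-1 base case is level 12 (the tree spans levels 0 through 12, i.e. 13 levels counting the root), so the depth is the number of divisions: log_8(68719476736) = 12

The recursion tree depth is log_8(68719476736) = 12. At each level, the problem size is divided by 8, so it takes 12 divisions to reduce to a base case of size 1. The algorithm makes 8 recursive calls at each level.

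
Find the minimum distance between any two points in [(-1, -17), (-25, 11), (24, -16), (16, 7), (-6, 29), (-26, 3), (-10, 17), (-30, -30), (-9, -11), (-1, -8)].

Computing all pairwise distances among 10 points:

d((-1, -17), (-25, 11)) = 36.8782
d((-1, -17), (24, -16)) = 25.02
d((-1, -17), (16, 7)) = 29.4109
d((-1, -17), (-6, 29)) = 46.2709
d((-1, -17), (-26, 3)) = 32.0156
d((-1, -17), (-10, 17)) = 35.171
d((-1, -17), (-30, -30)) = 31.7805
d((-1, -17), (-9, -11)) = 10.0
d((-1, -17), (-1, -8)) = 9.0
d((-25, 11), (24, -16)) = 55.9464
d((-25, 11), (16, 7)) = 41.1947
d((-25, 11), (-6, 29)) = 26.1725
d((-25, 11), (-26, 3)) = 8.0623 <-- minimum
d((-25, 11), (-10, 17)) = 16.1555
d((-25, 11), (-30, -30)) = 41.3038
d((-25, 11), (-9, -11)) = 27.2029
d((-25, 11), (-1, -8)) = 30.6105
d((24, -16), (16, 7)) = 24.3516
d((24, -16), (-6, 29)) = 54.0833
d((24, -16), (-26, 3)) = 53.4883
d((24, -16), (-10, 17)) = 47.3814
d((24, -16), (-30, -30)) = 55.7853
d((24, -16), (-9, -11)) = 33.3766
d((24, -16), (-1, -8)) = 26.2488
d((16, 7), (-6, 29)) = 31.1127
d((16, 7), (-26, 3)) = 42.19
d((16, 7), (-10, 17)) = 27.8568
d((16, 7), (-30, -30)) = 59.0339
d((16, 7), (-9, -11)) = 30.8058
d((16, 7), (-1, -8)) = 22.6716
d((-6, 29), (-26, 3)) = 32.8024
d((-6, 29), (-10, 17)) = 12.6491
d((-6, 29), (-30, -30)) = 63.6946
d((-6, 29), (-9, -11)) = 40.1123
d((-6, 29), (-1, -8)) = 37.3363
d((-26, 3), (-10, 17)) = 21.2603
d((-26, 3), (-30, -30)) = 33.2415
d((-26, 3), (-9, -11)) = 22.0227
d((-26, 3), (-1, -8)) = 27.313
d((-10, 17), (-30, -30)) = 51.0784
d((-10, 17), (-9, -11)) = 28.0179
d((-10, 17), (-1, -8)) = 26.5707
d((-30, -30), (-9, -11)) = 28.3196
d((-30, -30), (-1, -8)) = 36.4005
d((-9, -11), (-1, -8)) = 8.544

Closest pair: (-25, 11) and (-26, 3) with distance 8.0623

The closest pair is (-25, 11) and (-26, 3) with Euclidean distance 8.0623. For 10 points, brute-force pairwise comparison is shown above. For large n, the divide-and-conquer algorithm (sort by x, recurse on halves, check the dividing strip) achieves O(n log n).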